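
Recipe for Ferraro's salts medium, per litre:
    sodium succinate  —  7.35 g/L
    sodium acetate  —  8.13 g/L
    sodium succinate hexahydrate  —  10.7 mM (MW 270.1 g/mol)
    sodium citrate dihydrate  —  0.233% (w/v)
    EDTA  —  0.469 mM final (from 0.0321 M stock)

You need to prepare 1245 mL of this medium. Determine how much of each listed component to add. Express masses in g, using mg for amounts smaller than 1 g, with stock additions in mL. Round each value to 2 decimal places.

Scale factor relative to 1 L: 1.245.
sodium succinate: 7.35 g/L × 1.245 L = 9.15 g
sodium acetate: 8.13 g/L × 1.245 L = 10.12 g
sodium succinate hexahydrate: 10.7 mmol/L × 270.1 g/mol × 1.245 L ÷ 1000 = 3.60 g
sodium citrate dihydrate: 0.233% w/v = 2.33 g/L → 2.33 × 1.245 L = 2.90 g
EDTA: dilute stock: 0.469 mM × 1245 mL ÷ 32.1 mM = 18.19 mL

sodium succinate 9.15 g; sodium acetate 10.12 g; sodium succinate hexahydrate 3.60 g; sodium citrate dihydrate 2.90 g; EDTA 18.19 mL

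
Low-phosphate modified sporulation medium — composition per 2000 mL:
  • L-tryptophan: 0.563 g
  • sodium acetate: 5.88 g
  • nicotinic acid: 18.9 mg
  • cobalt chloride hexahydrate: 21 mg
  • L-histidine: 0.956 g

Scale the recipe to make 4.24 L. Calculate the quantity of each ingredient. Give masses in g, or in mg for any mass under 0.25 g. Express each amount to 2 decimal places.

L-tryptophan 1.19 g; sodium acetate 12.47 g; nicotinic acid 40.07 mg; cobalt chloride hexahydrate 44.52 mg; L-histidine 2.03 g

Scale factor = 4240 mL / 2000 mL = 2.12.
L-tryptophan: 0.563 g × (4240 mL / 2000 mL) = 1.19 g
sodium acetate: 5.88 g × (4240 mL / 2000 mL) = 12.47 g
nicotinic acid: 18.9 mg × (4240 mL / 2000 mL) = 40.07 mg
cobalt chloride hexahydrate: 21 mg × (4240 mL / 2000 mL) = 44.52 mg
L-histidine: 0.956 g × (4240 mL / 2000 mL) = 2.03 g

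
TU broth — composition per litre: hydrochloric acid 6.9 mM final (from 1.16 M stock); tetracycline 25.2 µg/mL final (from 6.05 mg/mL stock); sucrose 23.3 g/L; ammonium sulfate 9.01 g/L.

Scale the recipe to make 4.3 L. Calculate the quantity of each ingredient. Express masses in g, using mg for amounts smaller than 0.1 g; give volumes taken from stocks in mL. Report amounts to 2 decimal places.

Scale factor relative to 1 L: 4.3.
hydrochloric acid: C1V1 = C2V2 → 6.9 mM × 4300 mL ÷ 1160 mM = 25.58 mL
tetracycline: C1V1 = C2V2 → 25.2 µg/mL × 4300 mL ÷ 6050 µg/mL = 17.91 mL
sucrose: 23.3 g/L × 4.3 L = 100.19 g
ammonium sulfate: 9.01 g/L × 4.3 L = 38.74 g

hydrochloric acid 25.58 mL; tetracycline 17.91 mL; sucrose 100.19 g; ammonium sulfate 38.74 g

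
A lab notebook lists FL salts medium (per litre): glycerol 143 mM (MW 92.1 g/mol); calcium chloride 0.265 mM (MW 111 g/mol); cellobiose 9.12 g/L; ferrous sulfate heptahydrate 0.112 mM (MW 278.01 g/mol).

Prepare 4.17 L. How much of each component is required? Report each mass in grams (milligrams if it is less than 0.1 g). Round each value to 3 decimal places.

glycerol 54.920 g; calcium chloride 0.123 g; cellobiose 38.030 g; ferrous sulfate heptahydrate 0.130 g

Scale factor relative to 1 L: 4.17.
glycerol: 143 mmol/L × 92.1 g/mol × 4.17 L ÷ 1000 = 54.920 g
calcium chloride: 0.265 mmol/L × 111 g/mol × 4.17 L ÷ 1000 = 0.123 g
cellobiose: 9.12 g/L × 4.17 L = 38.030 g
ferrous sulfate heptahydrate: 0.112 mmol/L × 278.01 g/mol × 4.17 L ÷ 1000 = 0.130 g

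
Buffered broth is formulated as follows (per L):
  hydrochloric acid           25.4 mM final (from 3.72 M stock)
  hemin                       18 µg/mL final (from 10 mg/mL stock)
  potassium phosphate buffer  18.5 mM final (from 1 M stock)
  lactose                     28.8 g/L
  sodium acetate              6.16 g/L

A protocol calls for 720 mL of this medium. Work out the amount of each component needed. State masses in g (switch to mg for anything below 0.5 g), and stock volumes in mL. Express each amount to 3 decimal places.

Working volume: 720 mL = 0.72 L.
hydrochloric acid: C1V1 = C2V2 → 25.4 mM × 720 mL ÷ 3720 mM = 4.916 mL
hemin: C1V1 = C2V2 → 18 µg/mL × 720 mL ÷ 10000 µg/mL = 1.296 mL
potassium phosphate buffer: dilute stock: 18.5 mM × 720 mL ÷ 1000 mM = 13.320 mL
lactose: 28.8 g/L × 0.72 L = 20.736 g
sodium acetate: 6.16 g/L × 0.72 L = 4.435 g

hydrochloric acid 4.916 mL; hemin 1.296 mL; potassium phosphate buffer 13.320 mL; lactose 20.736 g; sodium acetate 4.435 g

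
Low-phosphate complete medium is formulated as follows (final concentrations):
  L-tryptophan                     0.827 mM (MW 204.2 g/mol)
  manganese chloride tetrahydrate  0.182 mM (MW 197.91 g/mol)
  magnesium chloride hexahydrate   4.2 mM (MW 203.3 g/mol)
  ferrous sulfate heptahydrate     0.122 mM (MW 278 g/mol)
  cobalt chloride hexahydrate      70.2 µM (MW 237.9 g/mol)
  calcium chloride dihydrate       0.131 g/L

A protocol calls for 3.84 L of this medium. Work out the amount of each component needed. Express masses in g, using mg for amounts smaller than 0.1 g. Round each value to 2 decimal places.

Working volume: 3.84 L.
L-tryptophan: 0.827 mmol/L × 204.2 g/mol × 3.84 L ÷ 1000 = 0.65 g
manganese chloride tetrahydrate: 0.182 mmol/L × 197.91 g/mol × 3.84 L ÷ 1000 = 0.14 g
magnesium chloride hexahydrate: 4.2 mmol/L × 203.3 g/mol × 3.84 L ÷ 1000 = 3.28 g
ferrous sulfate heptahydrate: 0.122 mmol/L × 278 g/mol × 3.84 L ÷ 1000 = 0.13 g
cobalt chloride hexahydrate: 70.2 µmol/L × 237.9 g/mol × 3.84 L ÷ 1000 = 64.13 mg
calcium chloride dihydrate: 0.131 g/L × 3.84 L = 0.50 g

L-tryptophan 0.65 g; manganese chloride tetrahydrate 0.14 g; magnesium chloride hexahydrate 3.28 g; ferrous sulfate heptahydrate 0.13 g; cobalt chloride hexahydrate 64.13 mg; calcium chloride dihydrate 0.50 g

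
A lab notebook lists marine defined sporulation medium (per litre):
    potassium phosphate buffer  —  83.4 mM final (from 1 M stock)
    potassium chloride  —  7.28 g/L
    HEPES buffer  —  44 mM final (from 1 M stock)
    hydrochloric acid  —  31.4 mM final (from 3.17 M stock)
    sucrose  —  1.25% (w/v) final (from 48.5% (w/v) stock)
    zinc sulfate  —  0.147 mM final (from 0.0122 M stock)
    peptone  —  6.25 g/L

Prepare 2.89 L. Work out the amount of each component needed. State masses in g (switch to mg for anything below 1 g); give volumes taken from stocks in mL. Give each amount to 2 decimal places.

potassium phosphate buffer 241.03 mL; potassium chloride 21.04 g; HEPES buffer 127.16 mL; hydrochloric acid 28.63 mL; sucrose 74.48 mL; zinc sulfate 34.82 mL; peptone 18.06 g

Scale factor relative to 1 L: 2.89.
potassium phosphate buffer: C1V1 = C2V2 → 83.4 mM × 2890 mL ÷ 1000 mM = 241.03 mL
potassium chloride: 7.28 g/L × 2.89 L = 21.04 g
HEPES buffer: C1V1 = C2V2 → 44 mM × 2890 mL ÷ 1000 mM = 127.16 mL
hydrochloric acid: dilute stock: 31.4 mM × 2890 mL ÷ 3170 mM = 28.63 mL
sucrose: V = C2·V2/C1 = 1.25% ÷ 48.5% × 2890 mL = 74.48 mL
zinc sulfate: C1V1 = C2V2 → 0.147 mM × 2890 mL ÷ 12.2 mM = 34.82 mL
peptone: 6.25 g/L × 2.89 L = 18.06 g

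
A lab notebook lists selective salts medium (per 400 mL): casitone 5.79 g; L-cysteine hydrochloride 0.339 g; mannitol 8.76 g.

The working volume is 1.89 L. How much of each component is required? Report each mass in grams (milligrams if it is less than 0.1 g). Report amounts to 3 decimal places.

Scale factor = 1890 mL / 400 mL = 4.725.
casitone: 5.79 g × (1890 mL / 400 mL) = 27.358 g
L-cysteine hydrochloride: 0.339 g × (1890 mL / 400 mL) = 1.602 g
mannitol: 8.76 g × (1890 mL / 400 mL) = 41.391 g

casitone 27.358 g; L-cysteine hydrochloride 1.602 g; mannitol 41.391 g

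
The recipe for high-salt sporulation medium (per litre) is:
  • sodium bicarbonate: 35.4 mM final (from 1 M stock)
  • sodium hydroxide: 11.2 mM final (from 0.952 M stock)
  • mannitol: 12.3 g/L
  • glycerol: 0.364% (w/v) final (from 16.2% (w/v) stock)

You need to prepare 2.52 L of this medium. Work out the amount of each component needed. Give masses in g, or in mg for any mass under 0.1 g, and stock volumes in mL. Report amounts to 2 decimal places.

sodium bicarbonate 89.21 mL; sodium hydroxide 29.65 mL; mannitol 31.00 g; glycerol 56.62 mL

Working volume: 2.52 L.
sodium bicarbonate: C1V1 = C2V2 → 35.4 mM × 2520 mL ÷ 1000 mM = 89.21 mL
sodium hydroxide: C1V1 = C2V2 → 11.2 mM × 2520 mL ÷ 952 mM = 29.65 mL
mannitol: 12.3 g/L × 2.52 L = 31.00 g
glycerol: dilute stock: 0.364% ÷ 16.2% × 2520 mL = 56.62 mL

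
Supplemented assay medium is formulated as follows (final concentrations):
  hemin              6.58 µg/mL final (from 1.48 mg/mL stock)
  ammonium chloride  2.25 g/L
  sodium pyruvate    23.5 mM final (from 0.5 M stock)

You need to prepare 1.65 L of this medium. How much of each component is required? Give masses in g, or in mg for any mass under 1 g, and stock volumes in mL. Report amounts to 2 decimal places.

hemin 7.34 mL; ammonium chloride 3.71 g; sodium pyruvate 77.55 mL

Scale factor relative to 1 L: 1.65.
hemin: V = C2·V2/C1 = 6.58 µg/mL × 1650 mL ÷ 1480 µg/mL = 7.34 mL
ammonium chloride: 2.25 g/L × 1.65 L = 3.71 g
sodium pyruvate: V = C2·V2/C1 = 23.5 mM × 1650 mL ÷ 500 mM = 77.55 mL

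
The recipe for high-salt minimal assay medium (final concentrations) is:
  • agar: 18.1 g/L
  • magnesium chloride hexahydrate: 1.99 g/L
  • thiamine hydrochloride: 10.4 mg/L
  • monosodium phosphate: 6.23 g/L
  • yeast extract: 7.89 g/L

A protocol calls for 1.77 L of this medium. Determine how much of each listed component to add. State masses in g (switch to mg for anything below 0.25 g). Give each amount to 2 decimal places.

Working volume: 1.77 L.
agar: 18.1 g/L × 1.77 L = 32.04 g
magnesium chloride hexahydrate: 1.99 g/L × 1.77 L = 3.52 g
thiamine hydrochloride: 10.4 mg/L × 1.77 L = 18.41 mg
monosodium phosphate: 6.23 g/L × 1.77 L = 11.03 g
yeast extract: 7.89 g/L × 1.77 L = 13.97 g

agar 32.04 g; magnesium chloride hexahydrate 3.52 g; thiamine hydrochloride 18.41 mg; monosodium phosphate 11.03 g; yeast extract 13.97 g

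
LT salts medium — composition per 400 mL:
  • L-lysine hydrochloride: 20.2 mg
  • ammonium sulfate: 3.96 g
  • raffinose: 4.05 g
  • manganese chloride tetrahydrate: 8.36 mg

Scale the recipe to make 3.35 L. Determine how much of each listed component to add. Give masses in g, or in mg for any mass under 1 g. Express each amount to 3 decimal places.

L-lysine hydrochloride 169.175 mg; ammonium sulfate 33.165 g; raffinose 33.919 g; manganese chloride tetrahydrate 70.015 mg

Scale factor = 3350 mL / 400 mL = 8.375.
L-lysine hydrochloride: 20.2 mg × (3350 mL / 400 mL) = 169.175 mg
ammonium sulfate: 3.96 g × (3350 mL / 400 mL) = 33.165 g
raffinose: 4.05 g × (3350 mL / 400 mL) = 33.919 g
manganese chloride tetrahydrate: 8.36 mg × (3350 mL / 400 mL) = 70.015 mg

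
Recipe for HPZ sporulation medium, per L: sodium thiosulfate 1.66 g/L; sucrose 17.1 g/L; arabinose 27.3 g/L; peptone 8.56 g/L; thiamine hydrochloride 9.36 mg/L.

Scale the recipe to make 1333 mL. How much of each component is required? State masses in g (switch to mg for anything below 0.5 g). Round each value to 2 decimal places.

sodium thiosulfate 2.21 g; sucrose 22.79 g; arabinose 36.39 g; peptone 11.41 g; thiamine hydrochloride 12.48 mg

Working volume: 1333 mL = 1.333 L.
sodium thiosulfate: 1.66 g/L × 1.333 L = 2.21 g
sucrose: 17.1 g/L × 1.333 L = 22.79 g
arabinose: 27.3 g/L × 1.333 L = 36.39 g
peptone: 8.56 g/L × 1.333 L = 11.41 g
thiamine hydrochloride: 9.36 mg/L × 1.333 L = 12.48 mg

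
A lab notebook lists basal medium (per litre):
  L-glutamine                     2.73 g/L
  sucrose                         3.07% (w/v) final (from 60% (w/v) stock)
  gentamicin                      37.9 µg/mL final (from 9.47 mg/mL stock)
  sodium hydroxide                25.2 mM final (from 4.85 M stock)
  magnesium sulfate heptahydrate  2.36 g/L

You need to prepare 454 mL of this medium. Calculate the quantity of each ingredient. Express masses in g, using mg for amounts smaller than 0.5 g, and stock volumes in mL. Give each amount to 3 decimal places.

L-glutamine 1.239 g; sucrose 23.230 mL; gentamicin 1.817 mL; sodium hydroxide 2.359 mL; magnesium sulfate heptahydrate 1.071 g

Scale factor relative to 1 L: 0.454.
L-glutamine: 2.73 g/L × 0.454 L = 1.239 g
sucrose: V = C2·V2/C1 = 3.07% ÷ 60% × 454 mL = 23.230 mL
gentamicin: C1V1 = C2V2 → 37.9 µg/mL × 454 mL ÷ 9470 µg/mL = 1.817 mL
sodium hydroxide: V = C2·V2/C1 = 25.2 mM × 454 mL ÷ 4850 mM = 2.359 mL
magnesium sulfate heptahydrate: 2.36 g/L × 0.454 L = 1.071 g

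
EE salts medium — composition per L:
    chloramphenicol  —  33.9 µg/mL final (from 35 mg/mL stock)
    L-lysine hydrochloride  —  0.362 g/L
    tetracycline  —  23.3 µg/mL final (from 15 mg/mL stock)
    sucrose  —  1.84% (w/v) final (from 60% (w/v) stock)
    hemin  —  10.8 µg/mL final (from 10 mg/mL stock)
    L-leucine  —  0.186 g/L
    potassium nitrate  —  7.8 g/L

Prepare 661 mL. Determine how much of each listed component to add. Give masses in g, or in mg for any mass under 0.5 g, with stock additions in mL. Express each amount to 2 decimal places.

Target volume = 661 mL = 0.661 L.
chloramphenicol: dilute stock: 33.9 µg/mL × 661 mL ÷ 35000 µg/mL = 0.64 mL
L-lysine hydrochloride: 0.362 g/L × 0.661 L = 0.239282 g = 239.28 mg
tetracycline: C1V1 = C2V2 → 23.3 µg/mL × 661 mL ÷ 15000 µg/mL = 1.03 mL
sucrose: C1V1 = C2V2 → 1.84% ÷ 60% × 661 mL = 20.27 mL
hemin: V = C2·V2/C1 = 10.8 µg/mL × 661 mL ÷ 10000 µg/mL = 0.71 mL
L-leucine: 0.186 g/L × 0.661 L = 0.122946 g = 122.95 mg
potassium nitrate: 7.8 g/L × 0.661 L = 5.16 g

chloramphenicol 0.64 mL; L-lysine hydrochloride 239.28 mg; tetracycline 1.03 mL; sucrose 20.27 mL; hemin 0.71 mL; L-leucine 122.95 mg; potassium nitrate 5.16 g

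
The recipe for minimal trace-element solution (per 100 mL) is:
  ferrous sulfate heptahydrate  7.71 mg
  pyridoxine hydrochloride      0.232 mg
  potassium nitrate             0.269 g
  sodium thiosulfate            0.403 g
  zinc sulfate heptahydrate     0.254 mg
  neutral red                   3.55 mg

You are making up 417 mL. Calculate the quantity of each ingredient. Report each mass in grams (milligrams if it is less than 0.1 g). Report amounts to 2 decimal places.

ferrous sulfate heptahydrate 32.15 mg; pyridoxine hydrochloride 0.97 mg; potassium nitrate 1.12 g; sodium thiosulfate 1.68 g; zinc sulfate heptahydrate 1.06 mg; neutral red 14.80 mg

Scale factor = 417 mL / 100 mL = 4.17.
ferrous sulfate heptahydrate: 7.71 mg × (417 mL / 100 mL) = 32.15 mg
pyridoxine hydrochloride: 0.232 mg × (417 mL / 100 mL) = 0.97 mg
potassium nitrate: 0.269 g × (417 mL / 100 mL) = 1.12 g
sodium thiosulfate: 0.403 g × (417 mL / 100 mL) = 1.68 g
zinc sulfate heptahydrate: 0.254 mg × (417 mL / 100 mL) = 1.06 mg
neutral red: 3.55 mg × (417 mL / 100 mL) = 14.80 mg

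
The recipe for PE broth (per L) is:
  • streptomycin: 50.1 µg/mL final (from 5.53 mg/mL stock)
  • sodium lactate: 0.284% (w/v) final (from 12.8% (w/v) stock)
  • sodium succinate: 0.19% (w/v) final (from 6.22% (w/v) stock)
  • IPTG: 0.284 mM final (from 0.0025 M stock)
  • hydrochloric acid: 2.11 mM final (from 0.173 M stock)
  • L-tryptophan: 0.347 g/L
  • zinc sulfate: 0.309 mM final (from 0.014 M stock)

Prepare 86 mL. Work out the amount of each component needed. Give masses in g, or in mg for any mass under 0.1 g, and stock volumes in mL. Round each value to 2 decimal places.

Scale factor relative to 1 L: 0.086.
streptomycin: V = C2·V2/C1 = 50.1 µg/mL × 86 mL ÷ 5530 µg/mL = 0.78 mL
sodium lactate: dilute stock: 0.284% ÷ 12.8% × 86 mL = 1.91 mL
sodium succinate: V = C2·V2/C1 = 0.19% ÷ 6.22% × 86 mL = 2.63 mL
IPTG: V = C2·V2/C1 = 0.284 mM × 86 mL ÷ 2.5 mM = 9.77 mL
hydrochloric acid: C1V1 = C2V2 → 2.11 mM × 86 mL ÷ 173 mM = 1.05 mL
L-tryptophan: 0.347 g/L × 0.086 L = 0.029842 g = 29.84 mg
zinc sulfate: V = C2·V2/C1 = 0.309 mM × 86 mL ÷ 14 mM = 1.90 mL

streptomycin 0.78 mL; sodium lactate 1.91 mL; sodium succinate 2.63 mL; IPTG 9.77 mL; hydrochloric acid 1.05 mL; L-tryptophan 29.84 mg; zinc sulfate 1.90 mL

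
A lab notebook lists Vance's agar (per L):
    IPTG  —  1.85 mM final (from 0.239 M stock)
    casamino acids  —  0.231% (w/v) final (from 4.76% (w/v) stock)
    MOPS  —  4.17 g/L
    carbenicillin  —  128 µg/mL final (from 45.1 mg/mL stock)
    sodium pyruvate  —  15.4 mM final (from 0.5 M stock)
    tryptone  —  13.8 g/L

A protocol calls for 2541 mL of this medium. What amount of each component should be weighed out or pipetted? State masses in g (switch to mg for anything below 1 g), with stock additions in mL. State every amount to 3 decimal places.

Working volume: 2541 mL = 2.541 L.
IPTG: V = C2·V2/C1 = 1.85 mM × 2541 mL ÷ 239 mM = 19.669 mL
casamino acids: C1V1 = C2V2 → 0.231% ÷ 4.76% × 2541 mL = 123.313 mL
MOPS: 4.17 g/L × 2.541 L = 10.596 g
carbenicillin: dilute stock: 128 µg/mL × 2541 mL ÷ 45100 µg/mL = 7.212 mL
sodium pyruvate: V = C2·V2/C1 = 15.4 mM × 2541 mL ÷ 500 mM = 78.263 mL
tryptone: 13.8 g/L × 2.541 L = 35.066 g

IPTG 19.669 mL; casamino acids 123.313 mL; MOPS 10.596 g; carbenicillin 7.212 mL; sodium pyruvate 78.263 mL; tryptone 35.066 g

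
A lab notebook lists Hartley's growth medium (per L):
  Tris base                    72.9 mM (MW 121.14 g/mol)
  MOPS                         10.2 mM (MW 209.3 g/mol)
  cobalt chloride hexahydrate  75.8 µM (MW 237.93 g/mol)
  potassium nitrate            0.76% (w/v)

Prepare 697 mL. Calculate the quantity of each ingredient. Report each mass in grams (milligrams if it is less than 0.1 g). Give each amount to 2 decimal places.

Tris base 6.16 g; MOPS 1.49 g; cobalt chloride hexahydrate 12.57 mg; potassium nitrate 5.30 g

Target volume = 697 mL = 0.697 L.
Tris base: 72.9 mmol/L × 121.14 g/mol × 0.697 L ÷ 1000 = 6.16 g
MOPS: 10.2 mmol/L × 209.3 g/mol × 0.697 L ÷ 1000 = 1.49 g
cobalt chloride hexahydrate: 75.8 µmol/L × 237.93 g/mol × 0.697 L ÷ 1000 = 12.57 mg
potassium nitrate: 0.76% w/v = 7.6 g/L → 7.6 × 0.697 L = 5.30 g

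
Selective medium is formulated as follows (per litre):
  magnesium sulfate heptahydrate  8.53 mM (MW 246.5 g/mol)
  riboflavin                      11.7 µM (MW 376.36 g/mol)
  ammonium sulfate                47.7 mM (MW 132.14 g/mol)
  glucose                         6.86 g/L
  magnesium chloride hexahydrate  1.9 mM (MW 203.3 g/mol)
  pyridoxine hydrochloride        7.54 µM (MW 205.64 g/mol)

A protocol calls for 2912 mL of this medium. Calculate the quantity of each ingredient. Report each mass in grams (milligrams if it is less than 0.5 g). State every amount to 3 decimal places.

Working volume: 2912 mL = 2.912 L.
magnesium sulfate heptahydrate: 8.53 mmol/L × 246.5 g/mol × 2.912 L ÷ 1000 = 6.123 g
riboflavin: 11.7 µmol/L × 376.36 g/mol × 2.912 L ÷ 1000 = 12.823 mg
ammonium sulfate: 47.7 mmol/L × 132.14 g/mol × 2.912 L ÷ 1000 = 18.355 g
glucose: 6.86 g/L × 2.912 L = 19.976 g
magnesium chloride hexahydrate: 1.9 mmol/L × 203.3 g/mol × 2.912 L ÷ 1000 = 1.125 g
pyridoxine hydrochloride: 7.54 µmol/L × 205.64 g/mol × 2.912 L ÷ 1000 = 4.515 mg

magnesium sulfate heptahydrate 6.123 g; riboflavin 12.823 mg; ammonium sulfate 18.355 g; glucose 19.976 g; magnesium chloride hexahydrate 1.125 g; pyridoxine hydrochloride 4.515 mg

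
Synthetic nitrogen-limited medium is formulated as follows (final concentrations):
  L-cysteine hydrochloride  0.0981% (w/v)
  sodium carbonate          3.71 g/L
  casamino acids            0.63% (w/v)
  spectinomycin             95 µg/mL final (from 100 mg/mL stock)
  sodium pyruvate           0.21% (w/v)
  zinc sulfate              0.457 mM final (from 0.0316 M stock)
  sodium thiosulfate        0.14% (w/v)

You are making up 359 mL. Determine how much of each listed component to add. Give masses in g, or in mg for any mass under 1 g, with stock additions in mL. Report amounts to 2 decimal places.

L-cysteine hydrochloride 352.18 mg; sodium carbonate 1.33 g; casamino acids 2.26 g; spectinomycin 0.34 mL; sodium pyruvate 753.90 mg; zinc sulfate 5.19 mL; sodium thiosulfate 502.60 mg

Working volume: 359 mL = 0.359 L.
L-cysteine hydrochloride: 0.0981 g per 100 mL × 359 mL ÷ 100 = 0.352179 g = 352.18 mg
sodium carbonate: 3.71 g/L × 0.359 L = 1.33 g
casamino acids: 0.63% w/v = 6.3 g/L → 6.3 × 0.359 L = 2.26 g
spectinomycin: C1V1 = C2V2 → 95 µg/mL × 359 mL ÷ 100000 µg/mL = 0.34 mL
sodium pyruvate: 0.21 g per 100 mL × 359 mL ÷ 100 = 0.7539 g = 753.90 mg
zinc sulfate: dilute stock: 0.457 mM × 359 mL ÷ 31.6 mM = 5.19 mL
sodium thiosulfate: 0.14 g per 100 mL × 359 mL ÷ 100 = 0.5026 g = 502.60 mg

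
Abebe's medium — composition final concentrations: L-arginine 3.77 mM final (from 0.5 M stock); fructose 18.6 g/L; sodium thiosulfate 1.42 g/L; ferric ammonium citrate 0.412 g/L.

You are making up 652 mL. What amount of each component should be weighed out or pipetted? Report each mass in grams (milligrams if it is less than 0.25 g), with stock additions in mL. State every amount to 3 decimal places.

Target volume = 652 mL = 0.652 L.
L-arginine: C1V1 = C2V2 → 3.77 mM × 652 mL ÷ 500 mM = 4.916 mL
fructose: 18.6 g/L × 0.652 L = 12.127 g
sodium thiosulfate: 1.42 g/L × 0.652 L = 0.926 g
ferric ammonium citrate: 0.412 g/L × 0.652 L = 0.269 g

L-arginine 4.916 mL; fructose 12.127 g; sodium thiosulfate 0.926 g; ferric ammonium citrate 0.269 g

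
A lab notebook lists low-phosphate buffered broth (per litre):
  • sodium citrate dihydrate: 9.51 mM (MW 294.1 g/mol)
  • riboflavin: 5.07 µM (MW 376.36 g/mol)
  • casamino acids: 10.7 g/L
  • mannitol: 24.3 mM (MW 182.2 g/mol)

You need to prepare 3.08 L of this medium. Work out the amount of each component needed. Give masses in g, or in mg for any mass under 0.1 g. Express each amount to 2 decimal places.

sodium citrate dihydrate 8.61 g; riboflavin 5.88 mg; casamino acids 32.96 g; mannitol 13.64 g

Working volume: 3.08 L.
sodium citrate dihydrate: 9.51 mmol/L × 294.1 g/mol × 3.08 L ÷ 1000 = 8.61 g
riboflavin: 5.07 µmol/L × 376.36 g/mol × 3.08 L ÷ 1000 = 5.88 mg
casamino acids: 10.7 g/L × 3.08 L = 32.96 g
mannitol: 24.3 mmol/L × 182.2 g/mol × 3.08 L ÷ 1000 = 13.64 g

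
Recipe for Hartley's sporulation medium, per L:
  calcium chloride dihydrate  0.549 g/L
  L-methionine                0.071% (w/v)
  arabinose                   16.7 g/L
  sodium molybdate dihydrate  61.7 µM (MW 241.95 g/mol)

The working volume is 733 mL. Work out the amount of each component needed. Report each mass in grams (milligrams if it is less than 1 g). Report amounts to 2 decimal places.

Working volume: 733 mL = 0.733 L.
calcium chloride dihydrate: 0.549 g/L × 0.733 L = 0.402417 g = 402.42 mg
L-methionine: 0.071% w/v = 0.71 g/L → 0.71 × 0.733 L = 0.52043 g = 520.43 mg
arabinose: 16.7 g/L × 0.733 L = 12.24 g
sodium molybdate dihydrate: 61.7 µmol/L × 241.95 g/mol × 0.733 L ÷ 1000 = 10.94 mg

calcium chloride dihydrate 402.42 mg; L-methionine 520.43 mg; arabinose 12.24 g; sodium molybdate dihydrate 10.94 mg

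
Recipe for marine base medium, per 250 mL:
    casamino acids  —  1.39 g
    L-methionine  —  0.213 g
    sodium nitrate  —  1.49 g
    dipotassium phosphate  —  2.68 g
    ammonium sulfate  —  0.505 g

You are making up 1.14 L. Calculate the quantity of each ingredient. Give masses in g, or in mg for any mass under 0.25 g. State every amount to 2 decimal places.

casamino acids 6.34 g; L-methionine 0.97 g; sodium nitrate 6.79 g; dipotassium phosphate 12.22 g; ammonium sulfate 2.30 g

Ratio of target to recipe volume: 1140 / 250 = 4.56.
casamino acids: 1.39 g × (1140 mL / 250 mL) = 6.34 g
L-methionine: 0.213 g × (1140 mL / 250 mL) = 0.97 g
sodium nitrate: 1.49 g × (1140 mL / 250 mL) = 6.79 g
dipotassium phosphate: 2.68 g × (1140 mL / 250 mL) = 12.22 g
ammonium sulfate: 0.505 g × (1140 mL / 250 mL) = 2.30 g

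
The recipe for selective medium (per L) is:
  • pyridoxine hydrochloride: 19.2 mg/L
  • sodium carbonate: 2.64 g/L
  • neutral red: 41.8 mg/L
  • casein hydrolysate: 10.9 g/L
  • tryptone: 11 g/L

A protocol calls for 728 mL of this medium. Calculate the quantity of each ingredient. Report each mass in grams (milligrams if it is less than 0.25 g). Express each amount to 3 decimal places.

pyridoxine hydrochloride 13.978 mg; sodium carbonate 1.922 g; neutral red 30.430 mg; casein hydrolysate 7.935 g; tryptone 8.008 g

Working volume: 728 mL = 0.728 L.
pyridoxine hydrochloride: 19.2 mg/L × 0.728 L = 13.978 mg
sodium carbonate: 2.64 g/L × 0.728 L = 1.922 g
neutral red: 41.8 mg/L × 0.728 L = 30.430 mg
casein hydrolysate: 10.9 g/L × 0.728 L = 7.935 g
tryptone: 11 g/L × 0.728 L = 8.008 g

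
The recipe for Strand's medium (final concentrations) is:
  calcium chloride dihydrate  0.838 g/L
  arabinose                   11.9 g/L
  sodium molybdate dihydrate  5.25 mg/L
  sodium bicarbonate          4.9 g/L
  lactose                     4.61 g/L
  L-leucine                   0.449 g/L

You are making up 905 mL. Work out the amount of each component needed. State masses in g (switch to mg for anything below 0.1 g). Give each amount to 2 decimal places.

calcium chloride dihydrate 0.76 g; arabinose 10.77 g; sodium molybdate dihydrate 4.75 mg; sodium bicarbonate 4.43 g; lactose 4.17 g; L-leucine 0.41 g

Scale factor relative to 1 L: 0.905.
calcium chloride dihydrate: 0.838 g/L × 0.905 L = 0.76 g
arabinose: 11.9 g/L × 0.905 L = 10.77 g
sodium molybdate dihydrate: 5.25 mg/L × 0.905 L = 4.75 mg
sodium bicarbonate: 4.9 g/L × 0.905 L = 4.43 g
lactose: 4.61 g/L × 0.905 L = 4.17 g
L-leucine: 0.449 g/L × 0.905 L = 0.41 g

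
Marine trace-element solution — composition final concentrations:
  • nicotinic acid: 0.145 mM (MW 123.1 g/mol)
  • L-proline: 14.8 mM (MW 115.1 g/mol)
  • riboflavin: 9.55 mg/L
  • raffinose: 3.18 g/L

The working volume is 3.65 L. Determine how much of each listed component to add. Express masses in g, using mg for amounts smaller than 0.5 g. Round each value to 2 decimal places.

Working volume: 3.65 L.
nicotinic acid: 0.145 mmol/L × 123.1 mg/mmol × 3.65 L = 65.15 mg
L-proline: 14.8 mmol/L × 115.1 g/mol × 3.65 L ÷ 1000 = 6.22 g
riboflavin: 9.55 mg/L × 3.65 L = 34.86 mg
raffinose: 3.18 g/L × 3.65 L = 11.61 g

nicotinic acid 65.15 mg; L-proline 6.22 g; riboflavin 34.86 mg; raffinose 11.61 g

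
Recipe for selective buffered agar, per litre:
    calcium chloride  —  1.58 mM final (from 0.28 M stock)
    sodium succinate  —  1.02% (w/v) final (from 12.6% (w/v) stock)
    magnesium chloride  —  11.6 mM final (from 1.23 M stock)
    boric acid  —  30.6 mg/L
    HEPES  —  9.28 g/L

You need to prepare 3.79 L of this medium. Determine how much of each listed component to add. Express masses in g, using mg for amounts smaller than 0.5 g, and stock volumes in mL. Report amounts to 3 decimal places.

Scale factor relative to 1 L: 3.79.
calcium chloride: V = C2·V2/C1 = 1.58 mM × 3790 mL ÷ 280 mM = 21.386 mL
sodium succinate: V = C2·V2/C1 = 1.02% ÷ 12.6% × 3790 mL = 306.810 mL
magnesium chloride: dilute stock: 11.6 mM × 3790 mL ÷ 1230 mM = 35.743 mL
boric acid: 30.6 mg/L × 3.79 L = 115.974 mg
HEPES: 9.28 g/L × 3.79 L = 35.171 g

calcium chloride 21.386 mL; sodium succinate 306.810 mL; magnesium chloride 35.743 mL; boric acid 115.974 mg; HEPES 35.171 g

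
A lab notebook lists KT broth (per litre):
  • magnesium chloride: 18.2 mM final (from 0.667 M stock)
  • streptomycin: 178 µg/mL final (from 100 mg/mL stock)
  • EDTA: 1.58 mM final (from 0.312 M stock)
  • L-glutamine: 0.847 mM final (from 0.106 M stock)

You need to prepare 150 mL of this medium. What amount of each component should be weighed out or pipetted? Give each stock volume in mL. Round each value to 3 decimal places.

Working volume: 150 mL = 0.15 L.
magnesium chloride: V = C2·V2/C1 = 18.2 mM × 150 mL ÷ 667 mM = 4.093 mL
streptomycin: V = C2·V2/C1 = 178 µg/mL × 150 mL ÷ 100000 µg/mL = 0.267 mL
EDTA: C1V1 = C2V2 → 1.58 mM × 150 mL ÷ 312 mM = 0.760 mL
L-glutamine: C1V1 = C2V2 → 0.847 mM × 150 mL ÷ 106 mM = 1.199 mL

magnesium chloride 4.093 mL; streptomycin 0.267 mL; EDTA 0.760 mL; L-glutamine 1.199 mL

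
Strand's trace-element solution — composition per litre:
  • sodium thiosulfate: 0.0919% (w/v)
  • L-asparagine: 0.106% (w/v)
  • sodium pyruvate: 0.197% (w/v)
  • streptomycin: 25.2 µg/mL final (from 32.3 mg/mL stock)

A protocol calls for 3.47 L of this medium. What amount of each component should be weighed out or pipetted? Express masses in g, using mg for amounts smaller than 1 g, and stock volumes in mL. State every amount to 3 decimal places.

sodium thiosulfate 3.189 g; L-asparagine 3.678 g; sodium pyruvate 6.836 g; streptomycin 2.707 mL

Working volume: 3.47 L.
sodium thiosulfate: 0.0919 g per 100 mL × 3470 mL ÷ 100 = 3.189 g
L-asparagine: 0.106 g per 100 mL × 3470 mL ÷ 100 = 3.678 g
sodium pyruvate: 0.197% w/v = 1.97 g/L → 1.97 × 3.47 L = 6.836 g
streptomycin: C1V1 = C2V2 → 25.2 µg/mL × 3470 mL ÷ 32300 µg/mL = 2.707 mL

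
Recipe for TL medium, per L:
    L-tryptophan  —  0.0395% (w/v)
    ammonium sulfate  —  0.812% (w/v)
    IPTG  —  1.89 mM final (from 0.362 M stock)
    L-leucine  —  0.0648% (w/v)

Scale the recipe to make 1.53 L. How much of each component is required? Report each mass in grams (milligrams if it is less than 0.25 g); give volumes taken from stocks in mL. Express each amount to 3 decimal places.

L-tryptophan 0.604 g; ammonium sulfate 12.424 g; IPTG 7.988 mL; L-leucine 0.991 g

Working volume: 1.53 L.
L-tryptophan: 0.0395 g per 100 mL × 1530 mL ÷ 100 = 0.604 g
ammonium sulfate: 0.812% w/v = 8.12 g/L → 8.12 × 1.53 L = 12.424 g
IPTG: V = C2·V2/C1 = 1.89 mM × 1530 mL ÷ 362 mM = 7.988 mL
L-leucine: 0.0648 g per 100 mL × 1530 mL ÷ 100 = 0.991 g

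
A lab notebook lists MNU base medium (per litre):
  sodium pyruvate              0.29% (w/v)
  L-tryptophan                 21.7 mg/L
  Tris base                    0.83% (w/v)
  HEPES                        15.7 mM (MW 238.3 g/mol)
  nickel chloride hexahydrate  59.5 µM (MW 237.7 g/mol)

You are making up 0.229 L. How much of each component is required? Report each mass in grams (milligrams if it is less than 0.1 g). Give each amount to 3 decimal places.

sodium pyruvate 0.664 g; L-tryptophan 4.969 mg; Tris base 1.901 g; HEPES 0.857 g; nickel chloride hexahydrate 3.239 mg

Working volume: 0.229 L.
sodium pyruvate: 0.29 g per 100 mL × 229 mL ÷ 100 = 0.664 g
L-tryptophan: 21.7 mg/L × 0.229 L = 4.969 mg
Tris base: 0.83% w/v = 8.3 g/L → 8.3 × 0.229 L = 1.901 g
HEPES: 15.7 mmol/L × 238.3 g/mol × 0.229 L ÷ 1000 = 0.857 g
nickel chloride hexahydrate: 59.5 µmol/L × 237.7 g/mol × 0.229 L ÷ 1000 = 3.239 mg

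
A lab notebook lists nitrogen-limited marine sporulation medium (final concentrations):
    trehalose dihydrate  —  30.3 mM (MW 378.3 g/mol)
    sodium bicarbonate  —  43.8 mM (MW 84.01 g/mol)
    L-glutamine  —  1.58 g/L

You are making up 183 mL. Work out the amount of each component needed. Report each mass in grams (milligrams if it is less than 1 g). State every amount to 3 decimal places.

Scale factor relative to 1 L: 0.183.
trehalose dihydrate: 30.3 mmol/L × 378.3 g/mol × 0.183 L ÷ 1000 = 2.098 g
sodium bicarbonate: 43.8 mmol/L × 84.01 mg/mmol × 0.183 L = 673.374 mg
L-glutamine: 1.58 g/L × 0.183 L = 0.28914 g = 289.140 mg

trehalose dihydrate 2.098 g; sodium bicarbonate 673.374 mg; L-glutamine 289.140 mg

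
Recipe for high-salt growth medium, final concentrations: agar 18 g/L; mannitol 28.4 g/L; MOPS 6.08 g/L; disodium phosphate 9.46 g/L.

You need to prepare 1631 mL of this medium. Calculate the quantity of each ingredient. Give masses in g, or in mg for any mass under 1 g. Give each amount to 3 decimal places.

Scale factor relative to 1 L: 1.631.
agar: 18 g/L × 1.631 L = 29.358 g
mannitol: 28.4 g/L × 1.631 L = 46.320 g
MOPS: 6.08 g/L × 1.631 L = 9.916 g
disodium phosphate: 9.46 g/L × 1.631 L = 15.429 g

agar 29.358 g; mannitol 46.320 g; MOPS 9.916 g; disodium phosphate 15.429 g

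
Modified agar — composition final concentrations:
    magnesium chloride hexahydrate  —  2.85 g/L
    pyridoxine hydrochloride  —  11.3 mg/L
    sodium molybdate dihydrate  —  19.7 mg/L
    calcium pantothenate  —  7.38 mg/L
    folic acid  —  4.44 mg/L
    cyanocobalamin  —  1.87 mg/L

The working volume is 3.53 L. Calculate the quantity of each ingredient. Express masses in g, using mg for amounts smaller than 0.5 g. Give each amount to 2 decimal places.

Working volume: 3.53 L.
magnesium chloride hexahydrate: 2.85 g/L × 3.53 L = 10.06 g
pyridoxine hydrochloride: 11.3 mg/L × 3.53 L = 39.89 mg
sodium molybdate dihydrate: 19.7 mg/L × 3.53 L = 69.54 mg
calcium pantothenate: 7.38 mg/L × 3.53 L = 26.05 mg
folic acid: 4.44 mg/L × 3.53 L = 15.67 mg
cyanocobalamin: 1.87 mg/L × 3.53 L = 6.60 mg

magnesium chloride hexahydrate 10.06 g; pyridoxine hydrochloride 39.89 mg; sodium molybdate dihydrate 69.54 mg; calcium pantothenate 26.05 mg; folic acid 15.67 mg; cyanocobalamin 6.60 mg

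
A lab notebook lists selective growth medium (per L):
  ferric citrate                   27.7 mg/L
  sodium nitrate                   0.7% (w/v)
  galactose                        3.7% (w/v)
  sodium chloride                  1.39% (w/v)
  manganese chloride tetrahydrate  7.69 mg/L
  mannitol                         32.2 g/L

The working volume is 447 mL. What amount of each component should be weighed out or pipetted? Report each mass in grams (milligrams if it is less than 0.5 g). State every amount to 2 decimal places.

ferric citrate 12.38 mg; sodium nitrate 3.13 g; galactose 16.54 g; sodium chloride 6.21 g; manganese chloride tetrahydrate 3.44 mg; mannitol 14.39 g

Working volume: 447 mL = 0.447 L.
ferric citrate: 27.7 mg/L × 0.447 L = 12.38 mg
sodium nitrate: 0.7 g per 100 mL × 447 mL ÷ 100 = 3.13 g
galactose: 3.7 g per 100 mL × 447 mL ÷ 100 = 16.54 g
sodium chloride: 1.39 g per 100 mL × 447 mL ÷ 100 = 6.21 g
manganese chloride tetrahydrate: 7.69 mg/L × 0.447 L = 3.44 mg
mannitol: 32.2 g/L × 0.447 L = 14.39 g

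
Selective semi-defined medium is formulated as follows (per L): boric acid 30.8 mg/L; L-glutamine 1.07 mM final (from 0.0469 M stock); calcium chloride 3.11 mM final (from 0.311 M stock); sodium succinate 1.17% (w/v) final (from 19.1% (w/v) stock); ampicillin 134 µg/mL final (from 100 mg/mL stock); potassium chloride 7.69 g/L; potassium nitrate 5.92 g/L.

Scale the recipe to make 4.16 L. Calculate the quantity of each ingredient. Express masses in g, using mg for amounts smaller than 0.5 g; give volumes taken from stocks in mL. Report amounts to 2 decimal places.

boric acid 128.13 mg; L-glutamine 94.91 mL; calcium chloride 41.60 mL; sodium succinate 254.83 mL; ampicillin 5.57 mL; potassium chloride 31.99 g; potassium nitrate 24.63 g

Scale factor relative to 1 L: 4.16.
boric acid: 30.8 mg/L × 4.16 L = 128.13 mg
L-glutamine: dilute stock: 1.07 mM × 4160 mL ÷ 46.9 mM = 94.91 mL
calcium chloride: dilute stock: 3.11 mM × 4160 mL ÷ 311 mM = 41.60 mL
sodium succinate: C1V1 = C2V2 → 1.17% ÷ 19.1% × 4160 mL = 254.83 mL
ampicillin: dilute stock: 134 µg/mL × 4160 mL ÷ 100000 µg/mL = 5.57 mL
potassium chloride: 7.69 g/L × 4.16 L = 31.99 g
potassium nitrate: 5.92 g/L × 4.16 L = 24.63 g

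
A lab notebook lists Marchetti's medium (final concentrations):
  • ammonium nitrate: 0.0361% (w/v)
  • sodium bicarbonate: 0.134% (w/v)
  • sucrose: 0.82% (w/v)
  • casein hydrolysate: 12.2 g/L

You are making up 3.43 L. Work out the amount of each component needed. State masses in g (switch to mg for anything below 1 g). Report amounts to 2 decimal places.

ammonium nitrate 1.24 g; sodium bicarbonate 4.60 g; sucrose 28.13 g; casein hydrolysate 41.85 g

Scale factor relative to 1 L: 3.43.
ammonium nitrate: 0.0361 g per 100 mL × 3430 mL ÷ 100 = 1.24 g
sodium bicarbonate: 0.134% w/v = 1.34 g/L → 1.34 × 3.43 L = 4.60 g
sucrose: 0.82 g per 100 mL × 3430 mL ÷ 100 = 28.13 g
casein hydrolysate: 12.2 g/L × 3.43 L = 41.85 g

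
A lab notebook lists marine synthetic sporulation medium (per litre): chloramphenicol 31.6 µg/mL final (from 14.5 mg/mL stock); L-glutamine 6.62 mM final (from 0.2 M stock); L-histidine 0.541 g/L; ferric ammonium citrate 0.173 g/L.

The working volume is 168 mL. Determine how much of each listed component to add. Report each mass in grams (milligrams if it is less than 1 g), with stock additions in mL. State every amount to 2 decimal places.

chloramphenicol 0.37 mL; L-glutamine 5.56 mL; L-histidine 90.89 mg; ferric ammonium citrate 29.06 mg

Working volume: 168 mL = 0.168 L.
chloramphenicol: C1V1 = C2V2 → 31.6 µg/mL × 168 mL ÷ 14500 µg/mL = 0.37 mL
L-glutamine: dilute stock: 6.62 mM × 168 mL ÷ 200 mM = 5.56 mL
L-histidine: 0.541 g/L × 0.168 L = 0.090888 g = 90.89 mg
ferric ammonium citrate: 0.173 g/L × 0.168 L = 0.029064 g = 29.06 mg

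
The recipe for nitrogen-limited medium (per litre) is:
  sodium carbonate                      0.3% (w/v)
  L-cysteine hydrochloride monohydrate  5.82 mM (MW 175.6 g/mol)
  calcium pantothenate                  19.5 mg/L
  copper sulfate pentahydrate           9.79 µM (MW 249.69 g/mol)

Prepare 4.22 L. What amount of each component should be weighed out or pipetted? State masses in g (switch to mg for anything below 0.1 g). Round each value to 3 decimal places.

Scale factor relative to 1 L: 4.22.
sodium carbonate: 0.3 g per 100 mL × 4220 mL ÷ 100 = 12.660 g
L-cysteine hydrochloride monohydrate: 5.82 mmol/L × 175.6 g/mol × 4.22 L ÷ 1000 = 4.313 g
calcium pantothenate: 19.5 mg/L × 4.22 L = 82.290 mg
copper sulfate pentahydrate: 9.79 µmol/L × 249.69 g/mol × 4.22 L ÷ 1000 = 10.316 mg

sodium carbonate 12.660 g; L-cysteine hydrochloride monohydrate 4.313 g; calcium pantothenate 82.290 mg; copper sulfate pentahydrate 10.316 mg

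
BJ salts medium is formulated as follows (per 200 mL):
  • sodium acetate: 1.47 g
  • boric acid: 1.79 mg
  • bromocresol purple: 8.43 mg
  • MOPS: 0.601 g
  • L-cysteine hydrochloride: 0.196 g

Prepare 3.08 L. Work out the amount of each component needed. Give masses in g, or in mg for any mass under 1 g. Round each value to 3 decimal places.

Ratio of target to recipe volume: 3080 / 200 = 15.4.
sodium acetate: 1.47 g × (3080 mL / 200 mL) = 22.638 g
boric acid: 1.79 mg × (3080 mL / 200 mL) = 27.566 mg
bromocresol purple: 8.43 mg × (3080 mL / 200 mL) = 129.822 mg
MOPS: 0.601 g × (3080 mL / 200 mL) = 9.255 g
L-cysteine hydrochloride: 0.196 g × (3080 mL / 200 mL) = 3.018 g

sodium acetate 22.638 g; boric acid 27.566 mg; bromocresol purple 129.822 mg; MOPS 9.255 g; L-cysteine hydrochloride 3.018 g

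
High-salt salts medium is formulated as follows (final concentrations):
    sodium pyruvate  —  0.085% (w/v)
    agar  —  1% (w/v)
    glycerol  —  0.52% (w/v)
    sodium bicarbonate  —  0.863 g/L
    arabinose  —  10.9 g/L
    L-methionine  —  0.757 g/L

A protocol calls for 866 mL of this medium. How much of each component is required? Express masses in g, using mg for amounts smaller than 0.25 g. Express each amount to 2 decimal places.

Scale factor relative to 1 L: 0.866.
sodium pyruvate: 0.085% w/v = 0.85 g/L → 0.85 × 0.866 L = 0.74 g
agar: 1 g per 100 mL × 866 mL ÷ 100 = 8.66 g
glycerol: 0.52% w/v = 5.2 g/L → 5.2 × 0.866 L = 4.50 g
sodium bicarbonate: 0.863 g/L × 0.866 L = 0.75 g
arabinose: 10.9 g/L × 0.866 L = 9.44 g
L-methionine: 0.757 g/L × 0.866 L = 0.66 g

sodium pyruvate 0.74 g; agar 8.66 g; glycerol 4.50 g; sodium bicarbonate 0.75 g; arabinose 9.44 g; L-methionine 0.66 g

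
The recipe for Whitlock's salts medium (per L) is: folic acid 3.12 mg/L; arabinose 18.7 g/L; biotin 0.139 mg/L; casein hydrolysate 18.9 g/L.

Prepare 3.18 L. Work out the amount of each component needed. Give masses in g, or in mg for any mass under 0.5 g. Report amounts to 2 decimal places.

Scale factor relative to 1 L: 3.18.
folic acid: 3.12 mg/L × 3.18 L = 9.92 mg
arabinose: 18.7 g/L × 3.18 L = 59.47 g
biotin: 0.139 mg/L × 3.18 L = 0.44 mg
casein hydrolysate: 18.9 g/L × 3.18 L = 60.10 g

folic acid 9.92 mg; arabinose 59.47 g; biotin 0.44 mg; casein hydrolysate 60.10 g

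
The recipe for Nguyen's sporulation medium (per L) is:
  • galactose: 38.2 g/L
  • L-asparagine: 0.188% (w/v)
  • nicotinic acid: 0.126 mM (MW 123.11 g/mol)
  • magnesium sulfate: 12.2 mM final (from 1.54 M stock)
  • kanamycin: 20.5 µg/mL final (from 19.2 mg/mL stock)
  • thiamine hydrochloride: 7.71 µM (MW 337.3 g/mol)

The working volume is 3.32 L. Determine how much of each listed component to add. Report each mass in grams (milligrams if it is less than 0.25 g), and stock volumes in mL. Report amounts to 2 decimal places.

Working volume: 3.32 L.
galactose: 38.2 g/L × 3.32 L = 126.82 g
L-asparagine: 0.188% w/v = 1.88 g/L → 1.88 × 3.32 L = 6.24 g
nicotinic acid: 0.126 mmol/L × 123.11 mg/mmol × 3.32 L = 51.50 mg
magnesium sulfate: dilute stock: 12.2 mM × 3320 mL ÷ 1540 mM = 26.30 mL
kanamycin: V = C2·V2/C1 = 20.5 µg/mL × 3320 mL ÷ 19200 µg/mL = 3.54 mL
thiamine hydrochloride: 7.71 µmol/L × 337.3 g/mol × 3.32 L ÷ 1000 = 8.63 mg

galactose 126.82 g; L-asparagine 6.24 g; nicotinic acid 51.50 mg; magnesium sulfate 26.30 mL; kanamycin 3.54 mL; thiamine hydrochloride 8.63 mg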